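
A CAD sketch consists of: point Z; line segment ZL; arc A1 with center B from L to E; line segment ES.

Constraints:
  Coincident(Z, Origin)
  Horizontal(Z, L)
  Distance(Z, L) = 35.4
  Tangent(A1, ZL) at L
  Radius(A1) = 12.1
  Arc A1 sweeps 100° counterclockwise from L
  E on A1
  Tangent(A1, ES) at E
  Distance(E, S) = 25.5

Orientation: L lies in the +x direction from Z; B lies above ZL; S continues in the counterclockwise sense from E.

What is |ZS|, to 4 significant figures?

58.18

Z is at the origin; Z and L share the same y with |ZL| = 35.4 and L on the +x side, so L = (35.40, 0.000). Since A1 is tangent to ZL there, BL ⟂ ZL, so B = L + (0, 12.1) = (35.40, 12.10). On A1, L sits at bearing -90° from B; a 100° counterclockwise sweep puts E at bearing 10°, so E = B + 12.1·(cos 10°, sin 10°) = (47.32, 14.20). The tangent condition forces BE to be normal to ES, so ES runs along (−sin 10°, cos 10°); with |ES| = 25.5, S = (42.89, 39.31). Then |ZS| = |S − Z| = 58.18.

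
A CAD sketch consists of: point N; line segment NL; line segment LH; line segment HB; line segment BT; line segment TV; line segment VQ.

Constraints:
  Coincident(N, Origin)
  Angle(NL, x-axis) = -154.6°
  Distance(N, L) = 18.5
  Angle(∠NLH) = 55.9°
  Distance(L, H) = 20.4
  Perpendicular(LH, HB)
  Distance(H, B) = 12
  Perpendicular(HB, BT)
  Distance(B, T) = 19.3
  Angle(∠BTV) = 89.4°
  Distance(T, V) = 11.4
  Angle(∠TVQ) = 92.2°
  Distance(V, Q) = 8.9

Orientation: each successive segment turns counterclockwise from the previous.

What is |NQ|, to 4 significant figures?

14.97

N is at the origin; NL runs at -154.6° with length 18.5, so L = (-16.71, -7.935). ∠NLH = 55.9° gives LH at -30.50° from the x-axis; with |LH| = 20.4, H = (0.8655, -18.29). LH ⟂ HB, so HB runs at 59.50°; with |HB| = 12.0, B = (6.956, -7.950). HB is perpendicular to BT, so BT runs at 149.5°; with |BT| = 19.3, T = (-9.673, 1.846). ∠BTV = 89.4° gives TV at -119.9° from the x-axis; with |TV| = 11.4, V = (-15.36, -8.037). ∠TVQ = 92.2° gives VQ at -32.10° from the x-axis; with |VQ| = 8.9, Q = (-7.817, -12.77). Then |NQ| = |Q − N| = 14.97.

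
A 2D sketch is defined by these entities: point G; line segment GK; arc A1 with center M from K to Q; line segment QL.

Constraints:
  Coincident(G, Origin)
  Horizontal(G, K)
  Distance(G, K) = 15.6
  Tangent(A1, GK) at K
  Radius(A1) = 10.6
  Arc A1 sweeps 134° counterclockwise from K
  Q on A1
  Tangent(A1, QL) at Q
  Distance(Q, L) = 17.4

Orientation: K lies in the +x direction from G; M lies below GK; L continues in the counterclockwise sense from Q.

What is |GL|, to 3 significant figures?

36.5

G is at the origin; G and K share the same y with |GK| = 15.6 and K on the +x side, so K = (15.6, 0.00). Since A1 is tangent to GK there, MK ⟂ GK, so M = K + (0, -10.6) = (15.6, -10.6). On A1, K sits at bearing 90° from M; a 134° counterclockwise sweep puts Q at bearing 224°, so Q = M + 10.6·(cos 224°, sin 224°) = (7.97, -18.0). The tangent condition forces MQ to be normal to QL, so QL runs along (−sin 224°, cos 224°); with |QL| = 17.4, L = (20.1, -30.5). Then |GL| = |L − G| = 36.5.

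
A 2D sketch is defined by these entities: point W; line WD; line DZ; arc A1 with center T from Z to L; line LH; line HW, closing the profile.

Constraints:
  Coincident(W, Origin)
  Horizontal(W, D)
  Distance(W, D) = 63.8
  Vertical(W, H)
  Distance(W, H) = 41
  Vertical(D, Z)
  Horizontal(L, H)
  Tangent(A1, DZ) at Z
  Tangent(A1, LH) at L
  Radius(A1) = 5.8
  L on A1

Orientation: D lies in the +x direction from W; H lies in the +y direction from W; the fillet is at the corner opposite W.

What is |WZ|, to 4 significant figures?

72.87

The virtual corner opposite W is at (63.80, 41.00). A1 meets DZ tangentially, so TZ is at right angles to DZ and the tangent condition forces TL to be normal to LH, with radius 5.8, so the center T sits 5.8 in from both sides at T = (58.00, 35.20). That places the tangent points at Z = (63.80, 35.20) on DZ and L = (58.00, 41.00) on LH. Then |WZ| = |Z − W| = 72.87.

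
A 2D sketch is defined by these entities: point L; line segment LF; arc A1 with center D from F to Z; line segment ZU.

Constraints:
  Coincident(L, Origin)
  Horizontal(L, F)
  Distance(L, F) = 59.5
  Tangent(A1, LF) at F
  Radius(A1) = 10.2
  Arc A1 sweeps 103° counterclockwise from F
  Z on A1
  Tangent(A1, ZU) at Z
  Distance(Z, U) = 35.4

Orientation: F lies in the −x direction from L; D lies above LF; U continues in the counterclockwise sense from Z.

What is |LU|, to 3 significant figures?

74.3

On A1, F sits at bearing -90° from D; a 103° counterclockwise sweep puts Z at bearing 13°, so Z = D + 10.2·(cos 13°, sin 13°) = (-49.6, 12.5). A1 meets ZU tangentially, so DZ is at right angles to ZU, so ZU runs along (−sin 13°, cos 13°); with |ZU| = 35.4, U = (-57.5, 47.0). Then |LU| = |U − L| = 74.3.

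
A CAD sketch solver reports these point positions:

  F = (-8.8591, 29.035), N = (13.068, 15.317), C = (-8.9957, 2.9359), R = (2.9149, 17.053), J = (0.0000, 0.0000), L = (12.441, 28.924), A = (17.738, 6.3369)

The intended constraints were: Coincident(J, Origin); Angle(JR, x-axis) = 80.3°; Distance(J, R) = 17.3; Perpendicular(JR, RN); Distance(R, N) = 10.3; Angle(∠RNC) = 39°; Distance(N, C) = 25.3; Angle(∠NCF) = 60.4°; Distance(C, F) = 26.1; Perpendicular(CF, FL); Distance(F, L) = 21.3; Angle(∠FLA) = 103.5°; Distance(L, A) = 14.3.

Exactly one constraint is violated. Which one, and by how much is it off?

Distance(L, A) = 14.3 — off by 8.90.

J = (0.00, 0.00) ✓; JR at 80.30° ✓; |JR| = 17.30 ✓; ∠(JR, RN) = 90.00° ✓; |RN| = 10.30 ✓; ∠RNC = 39.00° ✓; |NC| = 25.30 ✓; ∠NCF = 60.40° ✓; |CF| = 26.10 ✓; ∠(CF, FL) = 90.00° ✓; |FL| = 21.30 ✓; ∠FLA = 103.5° ✓; |LA| = 23.20 ✗.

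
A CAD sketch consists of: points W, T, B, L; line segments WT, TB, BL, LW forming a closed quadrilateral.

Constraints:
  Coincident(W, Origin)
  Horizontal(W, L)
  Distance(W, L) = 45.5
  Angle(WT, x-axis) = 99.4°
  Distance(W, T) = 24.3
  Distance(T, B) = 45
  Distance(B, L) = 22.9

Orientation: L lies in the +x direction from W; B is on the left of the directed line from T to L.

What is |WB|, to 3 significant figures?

46.8

W is at the origin; W and L share the same y with |WL| = 45.5 and L in +x, so L = (45.5, 0). WT runs at 99.4° with |WT| = 24.3, so T = (-3.97, 24.0). B is determined by |TB| = 45.0 and |BL| = 22.9 together: it lies at the intersection of circle(T, 45.0) and circle(L, 22.9). With |TL| = 55.0, the foot of the radical line on TL is 41.1 from T and the perpendicular offset is √(45.0² − 41.1²) = 18.2. Taking the left-of-TL solution: B = (41.0, 22.5).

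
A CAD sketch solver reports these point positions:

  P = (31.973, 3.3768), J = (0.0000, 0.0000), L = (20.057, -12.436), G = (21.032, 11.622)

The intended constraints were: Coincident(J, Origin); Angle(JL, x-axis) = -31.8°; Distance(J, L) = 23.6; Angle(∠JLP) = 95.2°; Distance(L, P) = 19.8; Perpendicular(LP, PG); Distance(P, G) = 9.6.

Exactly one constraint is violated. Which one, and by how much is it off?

Distance(P, G) = 9.6 — off by 4.10.

J = (0.00, 0.00) ✓; JL at -31.80° ✓; |JL| = 23.60 ✓; ∠JLP = 95.20° ✓; |LP| = 19.80 ✓; ∠(LP, PG) = 90.00° ✓; |PG| = 13.70 ✗.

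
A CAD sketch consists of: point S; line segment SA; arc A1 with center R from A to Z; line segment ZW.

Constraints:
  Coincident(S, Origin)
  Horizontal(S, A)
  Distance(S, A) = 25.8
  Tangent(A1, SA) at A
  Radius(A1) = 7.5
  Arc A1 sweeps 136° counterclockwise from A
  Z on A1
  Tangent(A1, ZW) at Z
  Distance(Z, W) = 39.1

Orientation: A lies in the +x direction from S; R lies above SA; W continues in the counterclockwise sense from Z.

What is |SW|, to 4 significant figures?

40.16

S is at the origin; SA is horizontal with |SA| = 25.8 and A on the +x side, so A = (25.80, 0.000). A1 meets SA tangentially, so RA is at right angles to SA, so R = A + (0, 7.5) = (25.80, 7.500). On A1, A sits at bearing -90° from R; a 136° counterclockwise sweep puts Z at bearing 46°, so Z = R + 7.5·(cos 46°, sin 46°) = (31.01, 12.90). A1 meets ZW tangentially, so RZ is at right angles to ZW, so ZW runs along (−sin 46°, cos 46°); with |ZW| = 39.1, W = (2.884, 40.06). Then |SW| = |W − S| = 40.16.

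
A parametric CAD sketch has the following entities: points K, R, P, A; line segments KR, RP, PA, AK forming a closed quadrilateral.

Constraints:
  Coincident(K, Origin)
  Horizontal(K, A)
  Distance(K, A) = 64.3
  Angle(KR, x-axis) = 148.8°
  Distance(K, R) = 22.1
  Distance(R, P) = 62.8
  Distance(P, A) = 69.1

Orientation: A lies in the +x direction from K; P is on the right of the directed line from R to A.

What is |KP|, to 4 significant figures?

45.17

Checks: |RP| = 62.80 ✓; |PA| = 69.10 ✓.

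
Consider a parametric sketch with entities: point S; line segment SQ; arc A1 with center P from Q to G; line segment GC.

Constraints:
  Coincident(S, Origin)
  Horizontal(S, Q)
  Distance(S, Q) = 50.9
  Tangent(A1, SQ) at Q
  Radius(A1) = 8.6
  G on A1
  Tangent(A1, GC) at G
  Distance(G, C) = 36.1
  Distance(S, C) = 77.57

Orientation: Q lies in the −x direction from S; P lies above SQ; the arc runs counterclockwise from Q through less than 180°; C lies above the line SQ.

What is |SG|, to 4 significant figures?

45.88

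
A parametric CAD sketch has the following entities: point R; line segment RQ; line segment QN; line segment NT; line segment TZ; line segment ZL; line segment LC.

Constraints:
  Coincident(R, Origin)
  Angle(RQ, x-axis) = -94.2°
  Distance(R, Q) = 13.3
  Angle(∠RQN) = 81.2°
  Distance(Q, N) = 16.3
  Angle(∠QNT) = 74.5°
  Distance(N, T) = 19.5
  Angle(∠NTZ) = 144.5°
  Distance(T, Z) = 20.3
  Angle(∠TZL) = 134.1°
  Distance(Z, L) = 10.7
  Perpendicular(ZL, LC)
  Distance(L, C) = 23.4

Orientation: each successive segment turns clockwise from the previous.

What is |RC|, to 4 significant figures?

15.76

∠TZL = 134.1° gives ZL at -19.90° from the x-axis; with |ZL| = 10.7, L = (20.75, 12.80). ZL is perpendicular to LC, so LC runs at -109.9°; with |LC| = 23.4, C = (12.79, -9.207). Then |RC| = |C − R| = 15.76.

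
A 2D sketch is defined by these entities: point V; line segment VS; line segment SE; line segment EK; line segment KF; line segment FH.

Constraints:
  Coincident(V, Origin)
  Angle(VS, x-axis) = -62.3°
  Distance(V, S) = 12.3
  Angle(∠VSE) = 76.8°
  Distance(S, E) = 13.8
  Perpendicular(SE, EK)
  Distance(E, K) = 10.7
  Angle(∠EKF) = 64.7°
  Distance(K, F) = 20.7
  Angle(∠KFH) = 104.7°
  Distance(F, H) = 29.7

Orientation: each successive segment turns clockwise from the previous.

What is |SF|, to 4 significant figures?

5.252

SE ⟂ EK, so EK runs at 104.5°; with |EK| = 10.7, K = (-10.32, -3.986). ∠EKF = 64.7° gives KF at -10.80° from the x-axis; with |KF| = 20.7, F = (10.01, -7.865). Then |SF| = |F − S| = 5.252.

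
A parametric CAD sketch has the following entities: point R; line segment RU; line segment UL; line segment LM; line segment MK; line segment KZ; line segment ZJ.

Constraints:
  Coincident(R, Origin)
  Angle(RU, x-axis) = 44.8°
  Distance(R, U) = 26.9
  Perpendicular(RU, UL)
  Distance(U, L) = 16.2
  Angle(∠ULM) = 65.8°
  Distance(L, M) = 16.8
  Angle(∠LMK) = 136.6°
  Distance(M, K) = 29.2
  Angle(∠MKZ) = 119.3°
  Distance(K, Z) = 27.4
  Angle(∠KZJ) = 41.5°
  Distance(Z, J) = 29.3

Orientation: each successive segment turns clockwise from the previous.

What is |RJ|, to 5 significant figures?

21.498

R is at the origin; RU runs at 44.8° with length 26.9, so U = (19.087, 18.955). RU ⟂ UL, so UL runs at -45.200°; with |UL| = 16.2, L = (30.503, 7.4596). ∠ULM = 65.8° gives LM at -159.40° from the x-axis; with |LM| = 16.8, M = (14.777, 1.5487). ∠LMK = 136.6° gives MK at 157.20° from the x-axis; with |MK| = 29.2, K = (-12.142, 12.864). ∠MKZ = 119.3° gives KZ at 96.500° from the x-axis; with |KZ| = 27.4, Z = (-15.243, 40.088). ∠KZJ = 41.5° gives ZJ at -42.000° from the x-axis; with |ZJ| = 29.3, J = (6.5307, 20.482). Then |RJ| = |J − R| = 21.498.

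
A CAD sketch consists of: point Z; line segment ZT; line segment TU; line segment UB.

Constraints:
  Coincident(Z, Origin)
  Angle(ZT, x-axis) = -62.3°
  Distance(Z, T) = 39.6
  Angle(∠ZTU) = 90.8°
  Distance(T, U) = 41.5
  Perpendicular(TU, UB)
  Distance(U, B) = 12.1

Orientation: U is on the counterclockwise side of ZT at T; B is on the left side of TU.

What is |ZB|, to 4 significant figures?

50.24

Z is at the origin; ZT runs at -62.3° with length 39.6, so T = 39.6·(cos -62.3°, sin -62.3°) = (18.41, -35.06). ∠ZTU = 90.8°, so TU runs at -62.3° + (180° − 90.8°) = 26.90° from the x-axis; with |TU| = 41.5, U = T + 41.5·(cos 26.90°, sin 26.90°) = (55.42, -16.29). TU is perpendicular to UB; with |UB| = 12.1 on the left of TU, B = U + 12.1·(-0.4524, 0.8918) = (49.94, -5.495). Then |ZB| = |B − Z| = 50.24.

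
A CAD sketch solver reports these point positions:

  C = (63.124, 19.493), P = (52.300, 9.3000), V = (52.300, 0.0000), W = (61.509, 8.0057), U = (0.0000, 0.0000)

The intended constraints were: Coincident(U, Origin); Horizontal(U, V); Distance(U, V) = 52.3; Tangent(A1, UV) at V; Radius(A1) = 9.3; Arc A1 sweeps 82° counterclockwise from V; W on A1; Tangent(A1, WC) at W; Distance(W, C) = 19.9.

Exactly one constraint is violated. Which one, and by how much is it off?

Distance(W, C) = 19.9 — off by 8.30.

U = (0.00, 0.00) ✓; U.y = 0.00, V.y = 0.00 ✓; |UV| = 52.30 ✓; ∠(PV, VU) = 90.00° ✓; |PV| = 9.300 ✓; bearing(P→W) − bearing(P→V) = 82.00° ✓; |PW| = 9.300 ✓; ∠(PW, WC) = 90.00° ✓; |WC| = 11.60 ✗.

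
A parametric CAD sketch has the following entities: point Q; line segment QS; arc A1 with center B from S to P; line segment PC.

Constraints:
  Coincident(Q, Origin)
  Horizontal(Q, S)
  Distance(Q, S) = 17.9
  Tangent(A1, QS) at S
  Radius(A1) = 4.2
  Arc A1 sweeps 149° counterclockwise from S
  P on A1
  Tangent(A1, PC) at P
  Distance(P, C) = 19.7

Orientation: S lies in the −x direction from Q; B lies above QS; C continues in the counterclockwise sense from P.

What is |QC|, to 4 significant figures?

37.23

Q is at the origin; QS is horizontal with |QS| = 17.9 and S on the −x side, so S = (-17.90, 0.000). The tangent condition forces BS to be normal to QS, so B = S + (0, 4.2) = (-17.90, 4.200). On A1, S sits at bearing -90° from B; a 149° counterclockwise sweep puts P at bearing 59°, so P = B + 4.2·(cos 59°, sin 59°) = (-15.74, 7.800). The tangent condition forces BP to be normal to PC, so PC runs along (−sin 59°, cos 59°); with |PC| = 19.7, C = (-32.62, 17.95). Then |QC| = |C − Q| = 37.23.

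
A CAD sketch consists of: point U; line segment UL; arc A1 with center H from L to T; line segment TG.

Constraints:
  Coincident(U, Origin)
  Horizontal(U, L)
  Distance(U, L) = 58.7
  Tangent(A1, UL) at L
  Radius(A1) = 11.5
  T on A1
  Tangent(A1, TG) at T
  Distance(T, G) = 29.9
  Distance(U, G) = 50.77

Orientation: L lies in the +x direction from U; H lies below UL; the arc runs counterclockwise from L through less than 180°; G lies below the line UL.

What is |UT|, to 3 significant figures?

48.6

Checks: ∠(HL, LU) = 90.00° ✓; |HT| = 11.50 ✓; ∠(HT, TG) = 90.00° ✓; |TG| = 29.90 ✓; |UG| = 50.77 ✓.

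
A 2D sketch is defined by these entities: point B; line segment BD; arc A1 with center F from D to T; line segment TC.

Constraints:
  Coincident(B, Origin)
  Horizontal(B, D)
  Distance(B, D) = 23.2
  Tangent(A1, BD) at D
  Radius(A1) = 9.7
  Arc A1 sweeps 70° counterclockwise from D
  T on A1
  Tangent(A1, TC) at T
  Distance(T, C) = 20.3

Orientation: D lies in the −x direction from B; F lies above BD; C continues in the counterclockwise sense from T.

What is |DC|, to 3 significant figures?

30.1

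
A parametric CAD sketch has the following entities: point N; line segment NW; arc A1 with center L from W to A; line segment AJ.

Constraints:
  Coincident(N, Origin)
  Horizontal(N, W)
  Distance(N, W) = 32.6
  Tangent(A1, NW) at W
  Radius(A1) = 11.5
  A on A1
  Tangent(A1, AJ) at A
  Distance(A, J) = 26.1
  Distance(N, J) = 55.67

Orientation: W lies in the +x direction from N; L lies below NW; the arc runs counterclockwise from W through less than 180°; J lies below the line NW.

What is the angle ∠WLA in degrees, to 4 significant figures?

127.9°

Checks: ∠(LW, WN) = 90.00° ✓; |LW| = 11.50 ✓; |LA| = 11.50 ✓; ∠(LA, AJ) = 90.00° ✓; |AJ| = 26.10 ✓; |NJ| = 55.67 ✓.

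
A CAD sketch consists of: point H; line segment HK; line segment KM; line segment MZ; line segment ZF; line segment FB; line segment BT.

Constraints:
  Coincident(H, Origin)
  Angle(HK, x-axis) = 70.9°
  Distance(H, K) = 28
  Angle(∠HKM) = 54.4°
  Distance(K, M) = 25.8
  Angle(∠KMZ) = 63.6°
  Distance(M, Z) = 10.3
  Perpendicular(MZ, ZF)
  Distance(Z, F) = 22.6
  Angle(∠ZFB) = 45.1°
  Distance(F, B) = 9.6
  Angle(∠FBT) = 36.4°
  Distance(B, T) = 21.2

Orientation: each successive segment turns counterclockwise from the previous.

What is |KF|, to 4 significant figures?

1.278

H is at the origin; HK runs at 70.9° with length 28.0, so K = (9.162, 26.46). ∠HKM = 54.4° gives KM at -163.5° from the x-axis; with |KM| = 25.8, M = (-15.58, 19.13). ∠KMZ = 63.6° gives MZ at -47.10° from the x-axis; with |MZ| = 10.3, Z = (-8.564, 11.59). MZ is perpendicular to ZF, so ZF runs at 42.90°; with |ZF| = 22.6, F = (7.991, 26.97). Then |KF| = |F − K| = 1.278.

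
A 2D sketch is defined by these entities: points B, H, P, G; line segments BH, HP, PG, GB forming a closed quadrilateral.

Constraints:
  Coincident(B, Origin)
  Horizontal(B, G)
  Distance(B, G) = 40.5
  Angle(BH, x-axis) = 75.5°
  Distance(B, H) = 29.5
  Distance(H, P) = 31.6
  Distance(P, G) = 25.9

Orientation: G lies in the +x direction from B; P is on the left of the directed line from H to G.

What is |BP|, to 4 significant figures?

46.68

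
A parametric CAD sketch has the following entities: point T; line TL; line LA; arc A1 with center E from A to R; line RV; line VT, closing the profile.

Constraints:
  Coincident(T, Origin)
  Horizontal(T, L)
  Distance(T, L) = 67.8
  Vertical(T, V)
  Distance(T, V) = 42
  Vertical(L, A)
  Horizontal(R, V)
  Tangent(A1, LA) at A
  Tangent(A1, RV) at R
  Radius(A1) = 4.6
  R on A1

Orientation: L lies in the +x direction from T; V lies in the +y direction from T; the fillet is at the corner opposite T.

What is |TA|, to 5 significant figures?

77.431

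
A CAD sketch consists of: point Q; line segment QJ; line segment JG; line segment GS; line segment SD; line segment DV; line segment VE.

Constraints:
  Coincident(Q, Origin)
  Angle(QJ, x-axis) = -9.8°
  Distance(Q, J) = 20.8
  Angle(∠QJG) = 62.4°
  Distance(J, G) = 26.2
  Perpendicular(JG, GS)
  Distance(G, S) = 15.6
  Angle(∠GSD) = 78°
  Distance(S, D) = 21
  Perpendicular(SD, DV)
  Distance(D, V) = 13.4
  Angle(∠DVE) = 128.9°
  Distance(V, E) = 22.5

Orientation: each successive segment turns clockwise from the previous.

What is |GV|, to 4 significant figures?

17.85

∠GSD = 78.0° gives SD at 40.60° from the x-axis; with |SD| = 21.0, D = (8.135, -1.213). SD ⟂ DV, so DV runs at -49.40°; with |DV| = 13.4, V = (16.86, -11.39). Then |GV| = |V − G| = 17.85.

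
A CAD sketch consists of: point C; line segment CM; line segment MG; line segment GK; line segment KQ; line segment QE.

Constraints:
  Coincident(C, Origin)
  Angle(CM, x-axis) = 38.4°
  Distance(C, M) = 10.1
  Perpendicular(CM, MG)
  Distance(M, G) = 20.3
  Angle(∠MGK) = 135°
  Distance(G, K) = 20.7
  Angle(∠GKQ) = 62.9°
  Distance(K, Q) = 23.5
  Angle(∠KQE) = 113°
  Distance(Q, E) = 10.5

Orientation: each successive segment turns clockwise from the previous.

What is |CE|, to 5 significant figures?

6.8635

C is at the origin; CM runs at 38.4° with length 10.1, so M = (7.9153, 6.2736). CM is perpendicular to MG, so MG runs at -51.600°; with |MG| = 20.3, G = (20.525, -9.6354). ∠MGK = 135.0° gives GK at -96.600° from the x-axis; with |GK| = 20.7, K = (18.145, -30.198). ∠GKQ = 62.9° gives KQ at 146.30° from the x-axis; with |KQ| = 23.5, Q = (-1.4055, -17.159). ∠KQE = 113.0° gives QE at 79.300° from the x-axis; with |QE| = 10.5, E = (0.54398, -6.8419). Then |CE| = |E − C| = 6.8635.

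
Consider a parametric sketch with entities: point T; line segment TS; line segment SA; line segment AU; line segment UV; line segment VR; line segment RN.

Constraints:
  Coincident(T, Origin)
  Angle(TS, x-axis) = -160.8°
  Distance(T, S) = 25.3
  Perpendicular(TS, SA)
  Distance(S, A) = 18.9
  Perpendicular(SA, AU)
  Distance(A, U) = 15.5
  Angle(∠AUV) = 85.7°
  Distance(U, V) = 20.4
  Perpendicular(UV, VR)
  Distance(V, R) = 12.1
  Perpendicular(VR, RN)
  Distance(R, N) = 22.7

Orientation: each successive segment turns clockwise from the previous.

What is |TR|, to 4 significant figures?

23.40

T is at the origin; TS runs at -160.8° with length 25.3, so S = (-23.89, -8.320). The perpendicularity gives SA at right angles to TS, so SA runs at 109.2°; with |SA| = 18.9, A = (-30.11, 9.528). SA ⟂ AU, so AU runs at 19.20°; with |AU| = 15.5, U = (-15.47, 14.63). ∠AUV = 85.7° gives UV at -75.10° from the x-axis; with |UV| = 20.4, V = (-10.22, -5.088). UV is perpendicular to VR, so VR runs at -165.1°; with |VR| = 12.1, R = (-21.92, -8.200). Then |TR| = |R − T| = 23.40.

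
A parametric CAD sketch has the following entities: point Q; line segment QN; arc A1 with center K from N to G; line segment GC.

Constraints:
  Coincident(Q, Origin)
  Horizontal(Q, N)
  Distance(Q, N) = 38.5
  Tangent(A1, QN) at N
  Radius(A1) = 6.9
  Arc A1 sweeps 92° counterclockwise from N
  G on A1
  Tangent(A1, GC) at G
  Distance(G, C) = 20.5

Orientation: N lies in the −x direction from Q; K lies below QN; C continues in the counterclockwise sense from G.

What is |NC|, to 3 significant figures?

28.3

Q is at the origin; QN is horizontal with |QN| = 38.5 and N on the −x side, so N = (-38.5, 0.00). Tangency of A1 to QN means the radius KN is perpendicular to QN, so K = N + (0, -6.9) = (-38.5, -6.90). On A1, N sits at bearing 90° from K; a 92° counterclockwise sweep puts G at bearing 182°, so G = K + 6.9·(cos 182°, sin 182°) = (-45.4, -7.14). A1 meets GC tangentially, so KG is at right angles to GC, so GC runs along (−sin 182°, cos 182°); with |GC| = 20.5, C = (-44.7, -27.6). Then |NC| = |C − N| = 28.3.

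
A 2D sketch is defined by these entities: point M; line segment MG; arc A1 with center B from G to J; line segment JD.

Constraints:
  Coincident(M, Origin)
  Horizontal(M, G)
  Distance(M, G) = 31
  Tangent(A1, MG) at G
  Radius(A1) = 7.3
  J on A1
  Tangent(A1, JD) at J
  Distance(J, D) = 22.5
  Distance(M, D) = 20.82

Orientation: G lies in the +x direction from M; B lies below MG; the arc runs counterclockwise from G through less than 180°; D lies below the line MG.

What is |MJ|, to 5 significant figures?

25.883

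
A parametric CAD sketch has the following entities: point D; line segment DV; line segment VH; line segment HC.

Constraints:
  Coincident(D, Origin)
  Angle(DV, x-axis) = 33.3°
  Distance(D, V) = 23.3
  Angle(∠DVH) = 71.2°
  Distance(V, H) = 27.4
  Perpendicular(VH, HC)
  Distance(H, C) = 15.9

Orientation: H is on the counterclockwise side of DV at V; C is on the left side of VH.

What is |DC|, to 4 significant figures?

20.82

D is at the origin; DV runs at 33.3° with length 23.3, so V = 23.3·(cos 33.3°, sin 33.3°) = (19.47, 12.79). ∠DVH = 71.2°, so VH runs at 33.3° + (180° − 71.2°) = 142.1° from the x-axis; with |VH| = 27.4, H = V + 27.4·(cos 142.1°, sin 142.1°) = (-2.147, 29.62). The perpendicularity gives HC at right angles to VH; with |HC| = 15.9 on the left of VH, C = H + 15.9·(-0.6143, -0.7891) = (-11.91, 17.08). Then |DC| = |C − D| = 20.82.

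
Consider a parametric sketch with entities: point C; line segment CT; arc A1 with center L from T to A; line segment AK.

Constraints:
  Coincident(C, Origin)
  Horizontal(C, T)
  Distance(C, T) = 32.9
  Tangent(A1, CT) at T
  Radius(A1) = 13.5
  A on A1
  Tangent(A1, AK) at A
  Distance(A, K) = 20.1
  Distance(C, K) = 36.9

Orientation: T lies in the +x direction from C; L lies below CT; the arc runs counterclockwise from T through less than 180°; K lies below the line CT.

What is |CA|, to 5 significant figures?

23.034

Checks: ∠(LT, TC) = 90.00° ✓; |LT| = 13.50 ✓; |LA| = 13.50 ✓; ∠(LA, AK) = 90.00° ✓; |AK| = 20.10 ✓; |CK| = 36.90 ✓.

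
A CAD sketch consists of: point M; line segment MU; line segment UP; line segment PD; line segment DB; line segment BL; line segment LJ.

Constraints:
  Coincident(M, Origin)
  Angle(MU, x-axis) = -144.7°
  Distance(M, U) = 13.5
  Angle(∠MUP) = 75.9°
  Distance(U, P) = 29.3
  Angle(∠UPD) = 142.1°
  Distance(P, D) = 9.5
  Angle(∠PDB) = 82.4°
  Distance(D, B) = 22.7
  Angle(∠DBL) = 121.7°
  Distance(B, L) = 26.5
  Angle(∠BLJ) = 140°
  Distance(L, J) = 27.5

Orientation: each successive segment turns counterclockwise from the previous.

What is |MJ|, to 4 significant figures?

31.66

M is at the origin; MU runs at -144.7° with length 13.5, so U = (-11.02, -7.801). ∠MUP = 75.9° gives UP at -40.60° from the x-axis; with |UP| = 29.3, P = (11.23, -26.87). ∠UPD = 142.1° gives PD at -2.700° from the x-axis; with |PD| = 9.5, D = (20.72, -27.32). ∠PDB = 82.4° gives DB at 94.90° from the x-axis; with |DB| = 22.7, B = (18.78, -4.699). ∠DBL = 121.7° gives BL at 153.2° from the x-axis; with |BL| = 26.5, L = (-4.874, 7.249). ∠BLJ = 140.0° gives LJ at -166.8° from the x-axis; with |LJ| = 27.5, J = (-31.65, 0.9694). Then |MJ| = |J − M| = 31.66.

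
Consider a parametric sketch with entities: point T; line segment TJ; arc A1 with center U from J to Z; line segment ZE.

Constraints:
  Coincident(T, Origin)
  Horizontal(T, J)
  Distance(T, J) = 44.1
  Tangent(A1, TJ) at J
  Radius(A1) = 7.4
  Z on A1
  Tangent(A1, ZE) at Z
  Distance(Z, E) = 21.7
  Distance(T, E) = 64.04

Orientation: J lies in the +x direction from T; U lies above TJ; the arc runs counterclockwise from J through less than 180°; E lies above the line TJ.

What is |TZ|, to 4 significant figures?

51.18

T is at the origin; TJ is horizontal with |TJ| = 44.1 and J on the +x side, so J = (44.10, 0.000). Since A1 is tangent to TJ there, UJ ⟂ TJ, so U = J + (0, 7.4) = (44.10, 7.400). Since UZ ⟂ ZE (tangency), |UE| = √(7.4² + 21.7²) = 22.93 regardless of where Z sits on A1. So E lies on both circle(T, 64.04) and circle(U, 22.93); the above-TJ intersection is E = (59.05, 24.78). Z is the foot of the tangent from E: Z = (50.97, 4.643).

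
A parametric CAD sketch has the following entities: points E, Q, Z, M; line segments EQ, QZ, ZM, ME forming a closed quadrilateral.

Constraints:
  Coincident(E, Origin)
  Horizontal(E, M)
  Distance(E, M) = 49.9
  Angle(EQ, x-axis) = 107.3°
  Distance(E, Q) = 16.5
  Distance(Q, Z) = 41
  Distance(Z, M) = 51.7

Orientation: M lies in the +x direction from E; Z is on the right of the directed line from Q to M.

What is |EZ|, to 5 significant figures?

24.583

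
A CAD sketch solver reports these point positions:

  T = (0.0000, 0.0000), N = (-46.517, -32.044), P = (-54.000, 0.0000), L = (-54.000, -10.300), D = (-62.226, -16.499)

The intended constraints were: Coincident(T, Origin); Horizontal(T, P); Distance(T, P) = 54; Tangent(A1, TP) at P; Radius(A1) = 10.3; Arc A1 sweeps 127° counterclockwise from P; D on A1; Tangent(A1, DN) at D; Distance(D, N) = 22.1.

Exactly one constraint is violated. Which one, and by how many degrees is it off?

Tangent(A1, DN) at D — off by 8.30°.

T = (0.00, 0.00) ✓; T.y = 0.00, P.y = 0.00 ✓; |TP| = 54.00 ✓; ∠(LP, PT) = 90.00° ✓; |LP| = 10.30 ✓; bearing(L→D) − bearing(L→P) = 127.0° ✓; |LD| = 10.30 ✓; ∠(LD, DN) = 81.70° ✗; |DN| = 22.10 ✓.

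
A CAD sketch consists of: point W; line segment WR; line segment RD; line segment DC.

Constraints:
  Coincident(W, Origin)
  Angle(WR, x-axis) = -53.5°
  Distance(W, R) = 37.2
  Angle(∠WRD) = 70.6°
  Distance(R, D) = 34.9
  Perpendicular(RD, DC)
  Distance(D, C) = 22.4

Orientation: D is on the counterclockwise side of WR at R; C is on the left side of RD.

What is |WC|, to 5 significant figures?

25.869

W is at the origin; WR runs at -53.5° with length 37.2, so R = 37.2·(cos -53.5°, sin -53.5°) = (22.127, -29.903). ∠WRD = 70.6°, so RD runs at -53.5° + (180° − 70.6°) = 55.900° from the x-axis; with |RD| = 34.9, D = R + 34.9·(cos 55.900°, sin 55.900°) = (41.694, -1.0042). RD ⟂ DC; with |DC| = 22.4 on the left of RD, C = D + 22.4·(-0.82806, 0.56064) = (23.145, 11.554). Then |WC| = |C − W| = 25.869.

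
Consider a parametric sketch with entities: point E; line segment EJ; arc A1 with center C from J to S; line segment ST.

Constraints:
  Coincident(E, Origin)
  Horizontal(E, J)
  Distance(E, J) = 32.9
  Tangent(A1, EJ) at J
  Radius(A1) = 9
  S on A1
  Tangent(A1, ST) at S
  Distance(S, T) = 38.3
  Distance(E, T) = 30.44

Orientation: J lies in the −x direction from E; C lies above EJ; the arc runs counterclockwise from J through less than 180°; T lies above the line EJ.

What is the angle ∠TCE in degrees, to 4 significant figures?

48.32°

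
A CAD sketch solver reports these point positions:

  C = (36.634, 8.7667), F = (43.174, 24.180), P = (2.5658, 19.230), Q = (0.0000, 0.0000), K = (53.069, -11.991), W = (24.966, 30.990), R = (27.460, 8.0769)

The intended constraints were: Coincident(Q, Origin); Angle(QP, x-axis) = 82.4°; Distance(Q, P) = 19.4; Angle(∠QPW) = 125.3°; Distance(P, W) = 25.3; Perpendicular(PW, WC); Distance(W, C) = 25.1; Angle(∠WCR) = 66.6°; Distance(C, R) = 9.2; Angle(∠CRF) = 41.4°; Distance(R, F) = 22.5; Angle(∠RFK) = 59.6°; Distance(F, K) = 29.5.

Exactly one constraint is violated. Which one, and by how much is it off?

Distance(F, K) = 29.5 — off by 8.00.

Q = (0.00, 0.00) ✓; QP at 82.40° ✓; |QP| = 19.40 ✓; ∠QPW = 125.3° ✓; |PW| = 25.30 ✓; ∠(PW, WC) = 90.00° ✓; |WC| = 25.10 ✓; ∠WCR = 66.60° ✓; |CR| = 9.200 ✓; ∠CRF = 41.40° ✓; |RF| = 22.50 ✓; ∠RFK = 59.60° ✓; |FK| = 37.50 ✗.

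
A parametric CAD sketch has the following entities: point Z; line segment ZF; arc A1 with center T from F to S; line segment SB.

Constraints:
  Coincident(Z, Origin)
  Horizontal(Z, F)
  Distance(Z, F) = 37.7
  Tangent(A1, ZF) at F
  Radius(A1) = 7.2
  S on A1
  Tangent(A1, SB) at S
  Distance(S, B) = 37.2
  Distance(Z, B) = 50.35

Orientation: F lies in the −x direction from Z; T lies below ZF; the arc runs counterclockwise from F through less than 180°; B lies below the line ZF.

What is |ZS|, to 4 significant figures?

45.27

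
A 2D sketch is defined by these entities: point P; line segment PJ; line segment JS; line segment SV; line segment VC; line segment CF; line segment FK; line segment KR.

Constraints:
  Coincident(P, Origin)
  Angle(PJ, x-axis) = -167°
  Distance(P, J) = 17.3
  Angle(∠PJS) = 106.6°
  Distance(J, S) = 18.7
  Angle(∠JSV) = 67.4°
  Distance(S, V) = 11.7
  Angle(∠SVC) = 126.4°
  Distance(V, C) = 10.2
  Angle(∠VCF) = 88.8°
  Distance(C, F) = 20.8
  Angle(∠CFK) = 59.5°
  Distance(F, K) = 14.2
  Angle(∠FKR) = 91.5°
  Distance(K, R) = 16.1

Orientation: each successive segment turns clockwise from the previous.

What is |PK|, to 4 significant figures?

26.52

∠VCF = 88.8° gives CF at -137.8° from the x-axis; with |CF| = 20.8, F = (-22.88, -7.589). ∠CFK = 59.5° gives FK at 101.7° from the x-axis; with |FK| = 14.2, K = (-25.76, 6.316). Then |PK| = |K − P| = 26.52.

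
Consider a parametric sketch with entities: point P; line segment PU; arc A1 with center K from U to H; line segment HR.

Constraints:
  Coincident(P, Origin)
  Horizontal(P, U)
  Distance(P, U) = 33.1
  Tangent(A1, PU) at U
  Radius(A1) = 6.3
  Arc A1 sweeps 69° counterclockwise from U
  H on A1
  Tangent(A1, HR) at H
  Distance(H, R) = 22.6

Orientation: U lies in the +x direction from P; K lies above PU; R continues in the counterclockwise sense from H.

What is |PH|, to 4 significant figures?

39.19

P is at the origin; P and U share the same y with |PU| = 33.1 and U on the +x side, so U = (33.10, 0.000). Since A1 is tangent to PU there, KU ⟂ PU, so K = U + (0, 6.3) = (33.10, 6.300). On A1, U sits at bearing -90° from K; a 69° counterclockwise sweep puts H at bearing -21°, so H = K + 6.3·(cos -21°, sin -21°) = (38.98, 4.042). Then |PH| = |H − P| = 39.19.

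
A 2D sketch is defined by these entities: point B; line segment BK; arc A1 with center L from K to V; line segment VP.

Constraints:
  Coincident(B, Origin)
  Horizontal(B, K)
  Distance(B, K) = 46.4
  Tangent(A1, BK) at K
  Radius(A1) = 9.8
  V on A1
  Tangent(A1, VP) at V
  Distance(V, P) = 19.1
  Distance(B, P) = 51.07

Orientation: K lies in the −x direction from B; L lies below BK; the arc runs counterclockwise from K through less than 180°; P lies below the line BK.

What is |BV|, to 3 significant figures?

56.1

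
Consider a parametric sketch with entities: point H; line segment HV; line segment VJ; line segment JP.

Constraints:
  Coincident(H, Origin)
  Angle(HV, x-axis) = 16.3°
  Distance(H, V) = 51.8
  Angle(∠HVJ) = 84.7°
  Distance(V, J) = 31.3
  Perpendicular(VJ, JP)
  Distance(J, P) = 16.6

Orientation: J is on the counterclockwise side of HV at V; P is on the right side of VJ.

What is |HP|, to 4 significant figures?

73.15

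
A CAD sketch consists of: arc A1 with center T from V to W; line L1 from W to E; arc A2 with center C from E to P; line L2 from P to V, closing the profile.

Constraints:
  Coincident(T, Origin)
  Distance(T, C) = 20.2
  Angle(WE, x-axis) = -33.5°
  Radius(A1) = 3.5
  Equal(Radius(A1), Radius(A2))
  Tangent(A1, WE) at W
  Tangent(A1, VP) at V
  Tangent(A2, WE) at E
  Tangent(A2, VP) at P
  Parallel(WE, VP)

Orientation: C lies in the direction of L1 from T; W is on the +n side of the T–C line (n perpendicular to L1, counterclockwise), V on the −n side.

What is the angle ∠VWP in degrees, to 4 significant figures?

70.89°

The slot axis is L1's direction at -33.5°, so u = (cos -33.5°, sin -33.5°) = (0.8339, -0.5519) and n = (−sin -33.5°, cos -33.5°) = (0.5519, 0.8339). T is at the origin and C lies 20.2 along u from T, so C = 20.2·u = (16.84, -11.15). Tangency of A1 to both parallel lines with radius 3.5 puts W and V at T ± 3.5·n: W = (1.932, 2.919), V = (-1.932, -2.919). Equal radii place E and P the same way about C: E = C + 3.5·n = (18.78, -8.231), P = C − 3.5·n = (14.91, -14.07). Then cos ∠VWP = WV·WP / (|WV||WP|), giving 70.89°.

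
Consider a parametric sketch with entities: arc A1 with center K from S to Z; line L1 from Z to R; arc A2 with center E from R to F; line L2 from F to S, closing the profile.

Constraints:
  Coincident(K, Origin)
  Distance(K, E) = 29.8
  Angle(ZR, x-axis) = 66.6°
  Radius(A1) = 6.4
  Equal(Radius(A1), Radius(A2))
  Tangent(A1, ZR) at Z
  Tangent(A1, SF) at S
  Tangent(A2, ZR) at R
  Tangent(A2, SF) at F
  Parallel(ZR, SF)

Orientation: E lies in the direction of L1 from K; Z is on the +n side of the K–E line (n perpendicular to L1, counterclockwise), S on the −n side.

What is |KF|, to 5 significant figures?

30.480

The slot axis is L1's direction at 66.6°, so u = (cos 66.6°, sin 66.6°) = (0.39715, 0.91775) and n = (−sin 66.6°, cos 66.6°) = (-0.91775, 0.39715). K is at the origin and E lies 29.8 along u from K, so E = 29.8·u = (11.835, 27.349). Tangency of A1 to both parallel lines with radius 6.4 puts Z and S at K ± 6.4·n: Z = (-5.8736, 2.5417), S = (5.8736, -2.5417). Equal radii place R and F the same way about E: R = E + 6.4·n = (5.9614, 29.891), F = E − 6.4·n = (17.709, 24.807). Then |KF| = |F − K| = 30.480.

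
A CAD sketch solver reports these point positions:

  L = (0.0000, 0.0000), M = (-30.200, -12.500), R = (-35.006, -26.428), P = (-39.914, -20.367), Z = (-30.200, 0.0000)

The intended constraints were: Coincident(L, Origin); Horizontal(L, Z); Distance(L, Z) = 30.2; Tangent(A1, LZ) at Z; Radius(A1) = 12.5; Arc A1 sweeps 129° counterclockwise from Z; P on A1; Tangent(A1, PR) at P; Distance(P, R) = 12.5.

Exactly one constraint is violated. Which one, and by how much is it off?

Distance(P, R) = 12.5 — off by 4.70.

L = (0.00, 0.00) ✓; L.y = 0.00, Z.y = 0.00 ✓; |LZ| = 30.20 ✓; ∠(MZ, ZL) = 90.00° ✓; |MZ| = 12.50 ✓; bearing(M→P) − bearing(M→Z) = 129.0° ✓; |MP| = 12.50 ✓; ∠(MP, PR) = 90.00° ✓; |PR| = 7.799 ✗.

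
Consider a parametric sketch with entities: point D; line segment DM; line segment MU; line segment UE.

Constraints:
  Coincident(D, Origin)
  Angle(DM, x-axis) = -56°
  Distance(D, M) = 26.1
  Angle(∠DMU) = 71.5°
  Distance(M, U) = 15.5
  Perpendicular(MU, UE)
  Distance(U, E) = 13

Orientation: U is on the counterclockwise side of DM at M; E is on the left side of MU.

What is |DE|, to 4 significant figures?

13.79

∠DMU = 71.5°, so MU runs at -56.0° + (180° − 71.5°) = 52.50° from the x-axis; with |MU| = 15.5, U = M + 15.5·(cos 52.50°, sin 52.50°) = (24.03, -9.341). The perpendicularity gives UE at right angles to MU; with |UE| = 13.0 on the left of MU, E = U + 13.0·(-0.7934, 0.6088) = (13.72, -1.427). Then |DE| = |E − D| = 13.79.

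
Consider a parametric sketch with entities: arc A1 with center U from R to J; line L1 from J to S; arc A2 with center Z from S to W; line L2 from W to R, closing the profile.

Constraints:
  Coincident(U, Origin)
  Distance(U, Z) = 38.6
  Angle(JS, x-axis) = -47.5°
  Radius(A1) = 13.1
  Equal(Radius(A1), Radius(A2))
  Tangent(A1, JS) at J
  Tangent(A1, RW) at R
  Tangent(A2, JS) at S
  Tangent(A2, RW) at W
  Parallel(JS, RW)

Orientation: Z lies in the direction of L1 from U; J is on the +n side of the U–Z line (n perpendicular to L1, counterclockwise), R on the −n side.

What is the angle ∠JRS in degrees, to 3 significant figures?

55.8°

Tangency of A1 to both parallel lines with radius 13.1 puts J and R at U ± 13.1·n: J = (9.66, 8.85), R = (-9.66, -8.85). Equal radii place S and W the same way about Z: S = Z + 13.1·n = (35.7, -19.6), W = Z − 13.1·n = (16.4, -37.3). Then cos ∠JRS = RJ·RS / (|RJ||RS|), giving 55.8°.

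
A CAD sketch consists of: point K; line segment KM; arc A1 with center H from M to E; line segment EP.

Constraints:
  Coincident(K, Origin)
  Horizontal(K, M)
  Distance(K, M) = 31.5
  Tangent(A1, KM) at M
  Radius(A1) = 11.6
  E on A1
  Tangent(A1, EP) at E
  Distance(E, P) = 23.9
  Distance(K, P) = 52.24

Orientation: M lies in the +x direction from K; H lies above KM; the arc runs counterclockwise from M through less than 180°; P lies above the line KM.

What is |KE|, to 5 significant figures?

45.144

K is at the origin; K and M share the same y with |KM| = 31.5 and M on the +x side, so M = (31.500, 0.0000). Tangency of A1 to KM means the radius HM is perpendicular to KM, so H = M + (0, 11.6) = (31.500, 11.600). Since HE ⟂ EP (tangency), |HP| = √(11.6² + 23.9²) = 26.566 regardless of where E sits on A1. So P lies on both circle(K, 52.24) and circle(H, 26.566); the above-KM intersection is P = (36.093, 37.766). E is the foot of the tangent from P: E = (42.654, 14.784).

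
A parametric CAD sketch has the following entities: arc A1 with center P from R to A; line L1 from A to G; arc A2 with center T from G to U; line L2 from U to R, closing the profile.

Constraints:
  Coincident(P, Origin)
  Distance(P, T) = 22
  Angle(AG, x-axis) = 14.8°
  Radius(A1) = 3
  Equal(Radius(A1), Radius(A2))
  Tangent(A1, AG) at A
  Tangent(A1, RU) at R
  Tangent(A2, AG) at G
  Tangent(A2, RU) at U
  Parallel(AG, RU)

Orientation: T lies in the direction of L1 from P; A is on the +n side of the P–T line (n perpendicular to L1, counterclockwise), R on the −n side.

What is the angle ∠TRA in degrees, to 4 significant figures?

82.23°

The slot axis is L1's direction at 14.8°, so u = (cos 14.8°, sin 14.8°) = (0.9668, 0.2554) and n = (−sin 14.8°, cos 14.8°) = (-0.2554, 0.9668). P is at the origin and T lies 22.0 along u from P, so T = 22.0·u = (21.27, 5.620). Tangency of A1 to both parallel lines with radius 3.0 puts A and R at P ± 3.0·n: A = (-0.7663, 2.900), R = (0.7663, -2.900). Then cos ∠TRA = RT·RA / (|RT||RA|), giving 82.23°.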